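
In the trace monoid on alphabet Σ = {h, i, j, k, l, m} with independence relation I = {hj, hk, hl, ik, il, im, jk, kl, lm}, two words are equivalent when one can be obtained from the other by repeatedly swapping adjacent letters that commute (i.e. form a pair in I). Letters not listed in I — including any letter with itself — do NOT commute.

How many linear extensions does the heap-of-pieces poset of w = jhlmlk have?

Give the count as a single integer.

piece 0:j — minimal
piece 1:h — minimal
piece 2:l rests on {0:j}
piece 3:m rests on {0:j, 1:h}
piece 4:l rests on {2:l}
piece 5:k rests on {3:m}
minimal pieces: {0:j, 1:h}
ways to finish when only these pieces remain (= sum over removing one remaining piece with nothing left below it):
  1 left: {4}→1  {5}→1
  2 left: {2,4}→1  {3,5}→1  {4,5}→2
  3 left: {1,3,5}→1  {2,4,5}→3  {3,4,5}→3
  4 left: {1,3,4,5}→4  {2,3,4,5}→6
  placing 0:j first → 10 extensions
  placing 1:h first → 6 extensions
total linear extensions = 16

16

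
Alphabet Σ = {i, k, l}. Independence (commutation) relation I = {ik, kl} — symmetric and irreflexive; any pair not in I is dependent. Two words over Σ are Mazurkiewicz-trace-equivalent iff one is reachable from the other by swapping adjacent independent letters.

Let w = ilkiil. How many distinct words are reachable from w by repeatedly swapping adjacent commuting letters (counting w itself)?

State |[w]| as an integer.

drop 0:i onto floor
drop 1:l onto {0:i}
drop 2:k onto floor
drop 3:i onto {1:l}
drop 4:i onto {3:i}
drop 5:l onto {4:i}
ground layer = {0:i, 2:k}
drop-orders for the pieces not yet dropped (sum over which currently-grounded one goes next):
  1 to go: {2} 1  {5} 1
  2 to go: {2,5} 2  {4,5} 1
  3 to go: {2,4,5} 3  {3,4,5} 1
  4 to go: {1,3,4,5} 1  {2,3,4,5} 4
  if 0:i drops first: 5 orders
  if 2:k drops first: 1 orders
heap linearizations: 6

6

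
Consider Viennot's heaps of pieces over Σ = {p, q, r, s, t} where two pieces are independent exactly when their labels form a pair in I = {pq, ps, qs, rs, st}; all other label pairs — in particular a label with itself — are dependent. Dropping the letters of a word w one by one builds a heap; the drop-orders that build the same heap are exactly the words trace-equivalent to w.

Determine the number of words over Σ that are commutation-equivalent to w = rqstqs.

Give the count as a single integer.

0(r) covers ∅
1(q) covers 0:r
2(s) covers ∅
3(t) covers 1:q
4(q) covers 3:t
5(s) covers 2:s
floor of heap: 0:r, 2:s
completions by unplaced set U, small U first (add the entries for U minus each lowest piece of U):
  |U|=1: {4}:1  {5}:1
  |U|=2: {2,5}:1  {3,4}:1  {4,5}:2
  |U|=3: {1,3,4}:1  {2,4,5}:3  {3,4,5}:3
  |U|=4: {0,1,3,4}:1  {1,3,4,5}:4  {2,3,4,5}:6
  start at 0(r): 10
  start at 2(s): 5
sum over floor = 15

15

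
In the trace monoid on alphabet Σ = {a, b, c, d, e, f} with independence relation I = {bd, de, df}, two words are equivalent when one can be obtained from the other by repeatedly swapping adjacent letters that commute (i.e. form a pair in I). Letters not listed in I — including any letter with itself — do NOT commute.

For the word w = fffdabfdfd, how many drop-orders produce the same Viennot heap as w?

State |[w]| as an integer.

40

0(f) covers ∅
1(f) covers 0:f
2(f) covers 1:f
3(d) covers ∅
4(a) covers 2:f, 3:d
5(b) covers 4:a
6(f) covers 5:b
7(d) covers 4:a
8(f) covers 6:f
9(d) covers 7:d
floor of heap: 0:f, 3:d
completions by unplaced set U, small U first (add the entries for U minus each lowest piece of U):
  |U|=1: {8}:1  {9}:1
  |U|=2: {6,8}:1  {7,9}:1  {8,9}:2
  |U|=3: {5,6,8}:1  {6,8,9}:3  {7,8,9}:3
  |U|=4: {5,6,8,9}:4  {6,7,8,9}:6
  |U|=5: {5,6,7,8,9}:10
  |U|=6: {4,5,6,7,8,9}:10
  |U|=7: {2,4,5,6,7,8,9}:10  {3,4,5,6,7,8,9}:10
  |U|=8: {1,2,4,5,6,7,8,9}:10  {2,3,4,5,6,7,8,9}:20
  start at 0(f): 30
  start at 3(d): 10
sum over floor = 40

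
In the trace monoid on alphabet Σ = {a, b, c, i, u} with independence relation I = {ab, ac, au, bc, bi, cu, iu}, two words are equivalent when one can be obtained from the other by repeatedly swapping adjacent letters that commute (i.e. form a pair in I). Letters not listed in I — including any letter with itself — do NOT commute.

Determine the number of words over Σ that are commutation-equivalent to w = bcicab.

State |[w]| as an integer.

drop 0:b onto floor
drop 1:c onto floor
drop 2:i onto {1:c}
drop 3:c onto {2:i}
drop 4:a onto {2:i}
drop 5:b onto {0:b}
ground layer = {0:b, 1:c}
drop-orders for the pieces not yet dropped (sum over which currently-grounded one goes next):
  1 to go: {3} 1  {4} 1  {5} 1
  2 to go: {0,5} 1  {3,4} 2  {3,5} 2  {4,5} 2
  3 to go: {0,3,5} 3  {0,4,5} 3  {2,3,4} 2  {3,4,5} 6
  4 to go: {0,3,4,5} 12  {1,2,3,4} 2  {2,3,4,5} 8
  if 0:b drops first: 10 orders
  if 1:c drops first: 20 orders
heap linearizations: 30

30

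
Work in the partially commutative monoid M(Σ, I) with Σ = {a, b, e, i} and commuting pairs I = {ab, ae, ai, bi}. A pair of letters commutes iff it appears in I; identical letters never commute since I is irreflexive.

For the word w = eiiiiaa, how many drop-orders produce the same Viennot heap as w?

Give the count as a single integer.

0(e) covers ∅
1(i) covers 0:e
2(i) covers 1:i
3(i) covers 2:i
4(i) covers 3:i
5(a) covers ∅
6(a) covers 5:a
floor of heap: 0:e, 5:a
completions by unplaced set U, small U first (add the entries for U minus each lowest piece of U):
  |U|=1: {4}:1  {6}:1
  |U|=2: {3,4}:1  {4,6}:2  {5,6}:1
  |U|=3: {2,3,4}:1  {3,4,6}:3  {4,5,6}:3
  |U|=4: {1,2,3,4}:1  {2,3,4,6}:4  {3,4,5,6}:6
  |U|=5: {0,1,2,3,4}:1  {1,2,3,4,6}:5  {2,3,4,5,6}:10
  start at 0(e): 15
  start at 5(a): 6
sum over floor = 21

21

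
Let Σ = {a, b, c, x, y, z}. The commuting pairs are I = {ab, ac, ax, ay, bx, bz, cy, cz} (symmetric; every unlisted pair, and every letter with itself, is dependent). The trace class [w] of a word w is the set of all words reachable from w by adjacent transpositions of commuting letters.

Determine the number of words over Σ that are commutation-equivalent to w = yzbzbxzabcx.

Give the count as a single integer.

166

drop 0:y onto floor
drop 1:z onto {0:y}
drop 2:b onto {0:y}
drop 3:z onto {1:z}
drop 4:b onto {2:b}
drop 5:x onto {3:z}
drop 6:z onto {5:x}
drop 7:a onto {6:z}
drop 8:b onto {4:b}
drop 9:c onto {5:x, 8:b}
drop 10:x onto {6:z, 9:c}
ground layer = {0:y}
drop-orders for the pieces not yet dropped (sum over which currently-grounded one goes next):
  1 to go: {7} 1  {10} 1
  2 to go: {7,10} 2  {9,10} 1
  3 to go: {6,7,10} 2  {7,9,10} 3  {8,9,10} 1
  4 to go: {4,8,9,10} 1  {6,7,9,10} 5  {7,8,9,10} 4
  5 to go: {2,4,8,9,10} 1  {4,7,8,9,10} 5  {5,6,7,9,10} 5  {6,7,8,9,10} 9
  6 to go: {2,4,7,8,9,10} 6  {3,5,6,7,9,10} 5  {4,6,7,8,9,10} 14  {5,6,7,8,9,10} 14
  7 to go: {1,3,5,6,7,9,10} 5  {2,4,6,7,8,9,10} 20  {3,5,6,7,8,9,10} 19  {4,5,6,7,8,9,10} 28
  8 to go: {1,3,5,6,7,8,9,10} 24  {2,4,5,6,7,8,9,10} 48  {3,4,5,6,7,8,9,10} 47
  9 to go: {1,3,4,5,6,7,8,9,10} 71  {2,3,4,5,6,7,8,9,10} 95
  if 0:y drops first: 166 orders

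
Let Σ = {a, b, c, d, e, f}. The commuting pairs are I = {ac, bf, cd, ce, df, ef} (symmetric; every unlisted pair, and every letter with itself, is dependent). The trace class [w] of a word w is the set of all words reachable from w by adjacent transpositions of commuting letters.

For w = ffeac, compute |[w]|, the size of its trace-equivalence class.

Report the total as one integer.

piece 0:f — minimal
piece 1:f rests on {0:f}
piece 2:e — minimal
piece 3:a rests on {1:f, 2:e}
piece 4:c rests on {1:f}
minimal pieces: {0:f, 2:e}
ways to finish when only these pieces remain (= sum over removing one remaining piece with nothing left below it):
  1 left: {3}→1  {4}→1
  2 left: {2,3}→1  {3,4}→2
  3 left: {1,3,4}→2  {2,3,4}→3
  placing 0:f first → 5 extensions
  placing 2:e first → 2 extensions
total linear extensions = 7

7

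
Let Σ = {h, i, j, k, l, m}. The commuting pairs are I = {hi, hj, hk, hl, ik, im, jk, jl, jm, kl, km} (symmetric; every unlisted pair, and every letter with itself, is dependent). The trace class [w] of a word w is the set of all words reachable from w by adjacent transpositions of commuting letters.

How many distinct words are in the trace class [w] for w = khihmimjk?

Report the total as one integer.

piece 0:k — minimal
piece 1:h — minimal
piece 2:i — minimal
piece 3:h rests on {1:h}
piece 4:m rests on {3:h}
piece 5:i rests on {2:i}
piece 6:m rests on {4:m}
piece 7:j rests on {5:i}
piece 8:k rests on {0:k}
minimal pieces: {0:k, 1:h, 2:i}
ways to finish when only these pieces remain (= sum over removing one remaining piece with nothing left below it):
  1 left: {6}→1  {7}→1  {8}→1
  2 left: {0,8}→1  {4,6}→1  {5,7}→1  {6,7}→2  {6,8}→2  {7,8}→2
  3 left: {0,6,8}→3  {0,7,8}→3  {2,5,7}→1  {3,4,6}→1  {4,6,7}→3  {4,6,8}→3  {5,6,7}→3  {5,7,8}→3  {6,7,8}→6
  4 left: {0,4,6,8}→6  {0,5,7,8}→6  {0,6,7,8}→12  {1,3,4,6}→1  {2,5,6,7}→4  {2,5,7,8}→4  {3,4,6,7}→4  {3,4,6,8}→4  {4,5,6,7}→6  {4,6,7,8}→12  {5,6,7,8}→12
  5 left: {0,2,5,7,8}→10  {0,3,4,6,8}→10  {0,4,6,7,8}→30  {0,5,6,7,8}→30  {1,3,4,6,7}→5  {1,3,4,6,8}→5  {2,4,5,6,7}→10  {2,5,6,7,8}→20  {3,4,5,6,7}→10  {3,4,6,7,8}→20  {4,5,6,7,8}→30
  6 left: {0,1,3,4,6,8}→15  {0,2,5,6,7,8}→60  {0,3,4,6,7,8}→60  {0,4,5,6,7,8}→90  {1,3,4,5,6,7}→15  {1,3,4,6,7,8}→30  {2,3,4,5,6,7}→20  {2,4,5,6,7,8}→60  {3,4,5,6,7,8}→60
  7 left: {0,1,3,4,6,7,8}→105  {0,2,4,5,6,7,8}→210  {0,3,4,5,6,7,8}→210  {1,2,3,4,5,6,7}→35  {1,3,4,5,6,7,8}→105  {2,3,4,5,6,7,8}→140
  placing 0:k first → 280 extensions
  placing 1:h first → 560 extensions
  placing 2:i first → 420 extensions
total linear extensions = 1260

1260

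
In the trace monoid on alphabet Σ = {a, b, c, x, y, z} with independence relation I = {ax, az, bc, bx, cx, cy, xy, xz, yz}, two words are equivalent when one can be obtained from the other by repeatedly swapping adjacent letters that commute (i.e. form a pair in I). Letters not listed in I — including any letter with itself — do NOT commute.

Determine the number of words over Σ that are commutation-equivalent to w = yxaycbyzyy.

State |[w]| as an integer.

#0=y has no predecessor
#1=x has no predecessor
#2=a depends on [0:y]
#3=y depends on [2:a]
#4=c depends on [2:a]
#5=b depends on [3:y]
#6=y depends on [5:b]
#7=z depends on [4:c, 5:b]
#8=y depends on [6:y]
#9=y depends on [8:y]
sources: [0:y, 1:x]
N(rest) = Σ N(rest − s) over sources s of rest; N(one piece) = 1:
  size 1 → [1]=1  [7]=1  [9]=1
  size 2 → [1,7]=2  [1,9]=2  [4,7]=1  [7,9]=2  [8,9]=1
  size 3 → [1,4,7]=3  [1,7,9]=6  [1,8,9]=3  [4,7,9]=3  [6,8,9]=1  [7,8,9]=3
  size 4 → [1,4,7,9]=12  [1,6,8,9]=4  [1,7,8,9]=12  [4,7,8,9]=6  [6,7,8,9]=4
  size 5 → [1,4,7,8,9]=30  [1,6,7,8,9]=20  [4,6,7,8,9]=10  [5,6,7,8,9]=4
  size 6 → [1,4,6,7,8,9]=60  [1,5,6,7,8,9]=24  [3,5,6,7,8,9]=4  [4,5,6,7,8,9]=14
  size 7 → [1,3,5,6,7,8,9]=28  [1,4,5,6,7,8,9]=98  [3,4,5,6,7,8,9]=18
  size 8 → [1,3,4,5,6,7,8,9]=144  [2,3,4,5,6,7,8,9]=18
  first=0(y) contributes 162
  first=1(x) contributes 18
|[w]| = 180

180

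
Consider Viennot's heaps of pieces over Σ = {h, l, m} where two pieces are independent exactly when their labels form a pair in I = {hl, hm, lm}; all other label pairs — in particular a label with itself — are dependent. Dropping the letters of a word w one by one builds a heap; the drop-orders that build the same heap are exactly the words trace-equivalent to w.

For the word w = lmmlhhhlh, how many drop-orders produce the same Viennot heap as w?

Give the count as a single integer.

piece 0:l — minimal
piece 1:m — minimal
piece 2:m rests on {1:m}
piece 3:l rests on {0:l}
piece 4:h — minimal
piece 5:h rests on {4:h}
piece 6:h rests on {5:h}
piece 7:l rests on {3:l}
piece 8:h rests on {6:h}
minimal pieces: {0:l, 1:m, 4:h}
ways to finish when only these pieces remain (= sum over removing one remaining piece with nothing left below it):
  1 left: {2}→1  {7}→1  {8}→1
  2 left: {1,2}→1  {2,7}→2  {2,8}→2  {3,7}→1  {6,8}→1  {7,8}→2
  3 left: {0,3,7}→1  {1,2,7}→3  {1,2,8}→3  {2,3,7}→3  {2,6,8}→3  {2,7,8}→6  {3,7,8}→3  {5,6,8}→1  {6,7,8}→3
  4 left: {0,2,3,7}→4  {0,3,7,8}→4  {1,2,3,7}→6  {1,2,6,8}→6  {1,2,7,8}→12  {2,3,7,8}→12  {2,5,6,8}→4  {2,6,7,8}→12  {3,6,7,8}→6  {4,5,6,8}→1  {5,6,7,8}→4
  5 left: {0,1,2,3,7}→10  {0,2,3,7,8}→20  {0,3,6,7,8}→10  {1,2,3,7,8}→30  {1,2,5,6,8}→10  {1,2,6,7,8}→30  {2,3,6,7,8}→30  {2,4,5,6,8}→5  {2,5,6,7,8}→20  {3,5,6,7,8}→10  {4,5,6,7,8}→5
  6 left: {0,1,2,3,7,8}→60  {0,2,3,6,7,8}→60  {0,3,5,6,7,8}→20  {1,2,3,6,7,8}→90  {1,2,4,5,6,8}→15  {1,2,5,6,7,8}→60  {2,3,5,6,7,8}→60  {2,4,5,6,7,8}→30  {3,4,5,6,7,8}→15
  7 left: {0,1,2,3,6,7,8}→210  {0,2,3,5,6,7,8}→140  {0,3,4,5,6,7,8}→35  {1,2,3,5,6,7,8}→210  {1,2,4,5,6,7,8}→105  {2,3,4,5,6,7,8}→105
  placing 0:l first → 420 extensions
  placing 1:m first → 280 extensions
  placing 4:h first → 560 extensions
total linear extensions = 1260

1260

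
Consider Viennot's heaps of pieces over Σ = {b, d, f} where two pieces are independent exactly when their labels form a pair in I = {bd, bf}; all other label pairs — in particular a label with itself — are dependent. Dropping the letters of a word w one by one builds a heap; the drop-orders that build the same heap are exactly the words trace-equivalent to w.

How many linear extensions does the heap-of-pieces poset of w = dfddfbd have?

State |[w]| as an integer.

7

drop 0:d onto floor
drop 1:f onto {0:d}
drop 2:d onto {1:f}
drop 3:d onto {2:d}
drop 4:f onto {3:d}
drop 5:b onto floor
drop 6:d onto {4:f}
ground layer = {0:d, 5:b}
drop-orders for the pieces not yet dropped (sum over which currently-grounded one goes next):
  1 to go: {5} 1  {6} 1
  2 to go: {4,6} 1  {5,6} 2
  3 to go: {3,4,6} 1  {4,5,6} 3
  4 to go: {2,3,4,6} 1  {3,4,5,6} 4
  5 to go: {1,2,3,4,6} 1  {2,3,4,5,6} 5
  if 0:d drops first: 6 orders
  if 5:b drops first: 1 orders
heap linearizations: 7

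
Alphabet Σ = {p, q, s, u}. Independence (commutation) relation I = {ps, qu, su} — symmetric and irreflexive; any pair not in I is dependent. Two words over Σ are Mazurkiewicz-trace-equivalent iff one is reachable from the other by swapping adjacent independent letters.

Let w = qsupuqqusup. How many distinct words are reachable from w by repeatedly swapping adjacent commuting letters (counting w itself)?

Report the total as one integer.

200

0(q) covers ∅
1(s) covers 0:q
2(u) covers ∅
3(p) covers 0:q, 2:u
4(u) covers 3:p
5(q) covers 1:s, 3:p
6(q) covers 5:q
7(u) covers 4:u
8(s) covers 6:q
9(u) covers 7:u
10(p) covers 6:q, 9:u
floor of heap: 0:q, 2:u
completions by unplaced set U, small U first (add the entries for U minus each lowest piece of U):
  |U|=1: {8}:1  {10}:1
  |U|=2: {8,10}:2  {9,10}:1
  |U|=3: {6,8,10}:2  {7,9,10}:1  {8,9,10}:3
  |U|=4: {4,7,9,10}:1  {5,6,8,10}:2  {6,8,9,10}:5  {7,8,9,10}:4
  |U|=5: {1,5,6,8,10}:2  {4,7,8,9,10}:5  {5,6,8,9,10}:7  {6,7,8,9,10}:9
  |U|=6: {1,5,6,8,9,10}:9  {4,6,7,8,9,10}:14  {5,6,7,8,9,10}:16
  |U|=7: {1,5,6,7,8,9,10}:25  {4,5,6,7,8,9,10}:30
  |U|=8: {1,4,5,6,7,8,9,10}:55  {3,4,5,6,7,8,9,10}:30
  |U|=9: {1,3,4,5,6,7,8,9,10}:85  {2,3,4,5,6,7,8,9,10}:30
  start at 0(q): 115
  start at 2(u): 85
sum over floor = 200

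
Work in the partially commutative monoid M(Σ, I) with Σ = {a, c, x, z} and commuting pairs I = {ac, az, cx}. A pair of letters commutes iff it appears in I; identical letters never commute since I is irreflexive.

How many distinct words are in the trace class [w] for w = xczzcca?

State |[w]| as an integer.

#0=x has no predecessor
#1=c has no predecessor
#2=z depends on [0:x, 1:c]
#3=z depends on [2:z]
#4=c depends on [3:z]
#5=c depends on [4:c]
#6=a depends on [0:x]
sources: [0:x, 1:c]
N(rest) = Σ N(rest − s) over sources s of rest; N(one piece) = 1:
  size 1 → [5]=1  [6]=1
  size 2 → [4,5]=1  [5,6]=2
  size 3 → [3,4,5]=1  [4,5,6]=3
  size 4 → [2,3,4,5]=1  [3,4,5,6]=4
  size 5 → [1,2,3,4,5]=1  [2,3,4,5,6]=5
  first=0(x) contributes 6
  first=1(c) contributes 5
|[w]| = 11

11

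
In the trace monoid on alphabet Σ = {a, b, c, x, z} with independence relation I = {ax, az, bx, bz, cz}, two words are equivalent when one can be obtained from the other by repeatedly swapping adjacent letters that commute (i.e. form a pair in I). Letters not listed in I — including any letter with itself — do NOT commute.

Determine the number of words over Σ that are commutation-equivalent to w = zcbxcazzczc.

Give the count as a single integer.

217

drop 0:z onto floor
drop 1:c onto floor
drop 2:b onto {1:c}
drop 3:x onto {0:z, 1:c}
drop 4:c onto {2:b, 3:x}
drop 5:a onto {4:c}
drop 6:z onto {3:x}
drop 7:z onto {6:z}
drop 8:c onto {5:a}
drop 9:z onto {7:z}
drop 10:c onto {8:c}
ground layer = {0:z, 1:c}
drop-orders for the pieces not yet dropped (sum over which currently-grounded one goes next):
  1 to go: {9} 1  {10} 1
  2 to go: {7,9} 1  {8,10} 1  {9,10} 2
  3 to go: {5,8,10} 1  {6,7,9} 1  {7,9,10} 3  {8,9,10} 3
  4 to go: {4,5,8,10} 1  {5,8,9,10} 4  {6,7,9,10} 4  {7,8,9,10} 6
  5 to go: {2,4,5,8,10} 1  {4,5,8,9,10} 5  {5,7,8,9,10} 10  {6,7,8,9,10} 10
  6 to go: {2,4,5,8,9,10} 6  {4,5,7,8,9,10} 15  {5,6,7,8,9,10} 20
  7 to go: {2,4,5,7,8,9,10} 21  {4,5,6,7,8,9,10} 35
  8 to go: {2,4,5,6,7,8,9,10} 56  {3,4,5,6,7,8,9,10} 35
  9 to go: {0,3,4,5,6,7,8,9,10} 35  {2,3,4,5,6,7,8,9,10} 91
  if 0:z drops first: 91 orders
  if 1:c drops first: 126 orders
heap linearizations: 217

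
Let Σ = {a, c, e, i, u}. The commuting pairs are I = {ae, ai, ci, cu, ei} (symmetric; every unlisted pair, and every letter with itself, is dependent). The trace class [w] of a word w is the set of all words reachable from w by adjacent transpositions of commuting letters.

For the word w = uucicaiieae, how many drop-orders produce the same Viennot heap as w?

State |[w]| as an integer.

drop 0:u onto floor
drop 1:u onto {0:u}
drop 2:c onto floor
drop 3:i onto {1:u}
drop 4:c onto {2:c}
drop 5:a onto {1:u, 4:c}
drop 6:i onto {3:i}
drop 7:i onto {6:i}
drop 8:e onto {1:u, 4:c}
drop 9:a onto {5:a}
drop 10:e onto {8:e}
ground layer = {0:u, 2:c}
drop-orders for the pieces not yet dropped (sum over which currently-grounded one goes next):
  1 to go: {7} 1  {9} 1  {10} 1
  2 to go: {5,9} 1  {6,7} 1  {7,9} 2  {7,10} 2  {8,10} 1  {9,10} 2
  3 to go: {3,6,7} 1  {5,7,9} 3  {5,9,10} 3  {6,7,9} 3  {6,7,10} 3  {7,8,10} 3  {7,9,10} 6  {8,9,10} 3
  4 to go: {3,6,7,9} 4  {3,6,7,10} 4  {5,6,7,9} 6  {5,7,9,10} 12  {5,8,9,10} 6  {6,7,8,10} 6  {6,7,9,10} 12  {7,8,9,10} 12
  5 to go: {3,5,6,7,9} 10  {3,6,7,8,10} 10  {3,6,7,9,10} 20  {4,5,8,9,10} 6  {5,6,7,9,10} 30  {5,7,8,9,10} 30  {6,7,8,9,10} 30
  6 to go: {2,4,5,8,9,10} 6  {3,5,6,7,9,10} 60  {3,6,7,8,9,10} 60  {4,5,7,8,9,10} 36  {5,6,7,8,9,10} 90
  7 to go: {2,4,5,7,8,9,10} 42  {3,5,6,7,8,9,10} 210  {4,5,6,7,8,9,10} 126
  8 to go: {1,3,5,6,7,8,9,10} 210  {2,4,5,6,7,8,9,10} 168  {3,4,5,6,7,8,9,10} 336
  9 to go: {0,1,3,5,6,7,8,9,10} 210  {1,3,4,5,6,7,8,9,10} 546  {2,3,4,5,6,7,8,9,10} 504
  if 0:u drops first: 1050 orders
  if 2:c drops first: 756 orders
heap linearizations: 1806

1806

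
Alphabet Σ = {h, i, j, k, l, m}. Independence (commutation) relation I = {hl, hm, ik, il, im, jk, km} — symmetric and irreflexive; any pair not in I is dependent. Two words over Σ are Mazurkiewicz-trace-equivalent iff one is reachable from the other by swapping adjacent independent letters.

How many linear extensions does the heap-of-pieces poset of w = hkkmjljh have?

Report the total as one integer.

9

0(h) covers ∅
1(k) covers 0:h
2(k) covers 1:k
3(m) covers ∅
4(j) covers 0:h, 3:m
5(l) covers 2:k, 4:j
6(j) covers 5:l
7(h) covers 6:j
floor of heap: 0:h, 3:m
completions by unplaced set U, small U first (add the entries for U minus each lowest piece of U):
  |U|=1: {7}:1
  |U|=2: {6,7}:1
  |U|=3: {5,6,7}:1
  |U|=4: {2,5,6,7}:1  {4,5,6,7}:1
  |U|=5: {1,2,5,6,7}:1  {2,4,5,6,7}:2  {3,4,5,6,7}:1
  |U|=6: {1,2,4,5,6,7}:3  {2,3,4,5,6,7}:3
  start at 0(h): 6
  start at 3(m): 3
sum over floor = 9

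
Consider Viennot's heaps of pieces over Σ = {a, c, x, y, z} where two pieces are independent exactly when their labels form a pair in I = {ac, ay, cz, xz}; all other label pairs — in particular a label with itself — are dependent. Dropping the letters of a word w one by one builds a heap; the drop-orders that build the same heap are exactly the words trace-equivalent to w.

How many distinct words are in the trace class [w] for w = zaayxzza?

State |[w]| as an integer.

0(z) covers ∅
1(a) covers 0:z
2(a) covers 1:a
3(y) covers 0:z
4(x) covers 2:a, 3:y
5(z) covers 2:a, 3:y
6(z) covers 5:z
7(a) covers 4:x, 6:z
floor of heap: 0:z
completions by unplaced set U, small U first (add the entries for U minus each lowest piece of U):
  |U|=1: {7}:1
  |U|=2: {4,7}:1  {6,7}:1
  |U|=3: {4,6,7}:2  {5,6,7}:1
  |U|=4: {4,5,6,7}:3
  |U|=5: {2,4,5,6,7}:3  {3,4,5,6,7}:3
  |U|=6: {1,2,4,5,6,7}:3  {2,3,4,5,6,7}:6
  start at 0(z): 9

9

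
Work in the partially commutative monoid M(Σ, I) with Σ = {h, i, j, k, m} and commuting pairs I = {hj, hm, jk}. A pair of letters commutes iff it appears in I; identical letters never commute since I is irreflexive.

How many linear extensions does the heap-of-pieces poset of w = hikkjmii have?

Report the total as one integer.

3

drop 0:h onto floor
drop 1:i onto {0:h}
drop 2:k onto {1:i}
drop 3:k onto {2:k}
drop 4:j onto {1:i}
drop 5:m onto {3:k, 4:j}
drop 6:i onto {5:m}
drop 7:i onto {6:i}
ground layer = {0:h}
drop-orders for the pieces not yet dropped (sum over which currently-grounded one goes next):
  1 to go: {7} 1
  2 to go: {6,7} 1
  3 to go: {5,6,7} 1
  4 to go: {3,5,6,7} 1  {4,5,6,7} 1
  5 to go: {2,3,5,6,7} 1  {3,4,5,6,7} 2
  6 to go: {2,3,4,5,6,7} 3
  if 0:h drops first: 3 orders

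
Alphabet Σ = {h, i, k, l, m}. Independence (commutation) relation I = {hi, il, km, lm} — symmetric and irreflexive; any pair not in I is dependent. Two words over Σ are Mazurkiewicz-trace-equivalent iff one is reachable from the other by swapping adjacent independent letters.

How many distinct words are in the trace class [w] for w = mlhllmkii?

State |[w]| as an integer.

drop 0:m onto floor
drop 1:l onto floor
drop 2:h onto {0:m, 1:l}
drop 3:l onto {2:h}
drop 4:l onto {3:l}
drop 5:m onto {2:h}
drop 6:k onto {4:l}
drop 7:i onto {5:m, 6:k}
drop 8:i onto {7:i}
ground layer = {0:m, 1:l}
drop-orders for the pieces not yet dropped (sum over which currently-grounded one goes next):
  1 to go: {8} 1
  2 to go: {7,8} 1
  3 to go: {5,7,8} 1  {6,7,8} 1
  4 to go: {4,6,7,8} 1  {5,6,7,8} 2
  5 to go: {3,4,6,7,8} 1  {4,5,6,7,8} 3
  6 to go: {3,4,5,6,7,8} 4
  7 to go: {2,3,4,5,6,7,8} 4
  if 0:m drops first: 4 orders
  if 1:l drops first: 4 orders
heap linearizations: 8

8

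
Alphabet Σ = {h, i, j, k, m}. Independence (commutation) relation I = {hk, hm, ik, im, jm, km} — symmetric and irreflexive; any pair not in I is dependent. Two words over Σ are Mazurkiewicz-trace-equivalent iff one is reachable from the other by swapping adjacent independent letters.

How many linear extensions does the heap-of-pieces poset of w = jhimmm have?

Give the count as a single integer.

20

#0=j has no predecessor
#1=h depends on [0:j]
#2=i depends on [1:h]
#3=m has no predecessor
#4=m depends on [3:m]
#5=m depends on [4:m]
sources: [0:j, 3:m]
N(rest) = Σ N(rest − s) over sources s of rest; N(one piece) = 1:
  size 1 → [2]=1  [5]=1
  size 2 → [1,2]=1  [2,5]=2  [4,5]=1
  size 3 → [0,1,2]=1  [1,2,5]=3  [2,4,5]=3  [3,4,5]=1
  size 4 → [0,1,2,5]=4  [1,2,4,5]=6  [2,3,4,5]=4
  first=0(j) contributes 10
  first=3(m) contributes 10
|[w]| = 20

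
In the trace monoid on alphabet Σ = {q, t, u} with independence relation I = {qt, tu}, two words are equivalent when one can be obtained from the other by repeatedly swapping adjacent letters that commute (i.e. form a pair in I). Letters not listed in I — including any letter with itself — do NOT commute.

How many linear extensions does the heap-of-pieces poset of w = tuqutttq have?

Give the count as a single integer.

70

drop 0:t onto floor
drop 1:u onto floor
drop 2:q onto {1:u}
drop 3:u onto {2:q}
drop 4:t onto {0:t}
drop 5:t onto {4:t}
drop 6:t onto {5:t}
drop 7:q onto {3:u}
ground layer = {0:t, 1:u}
drop-orders for the pieces not yet dropped (sum over which currently-grounded one goes next):
  1 to go: {6} 1  {7} 1
  2 to go: {3,7} 1  {5,6} 1  {6,7} 2
  3 to go: {2,3,7} 1  {3,6,7} 3  {4,5,6} 1  {5,6,7} 3
  4 to go: {0,4,5,6} 1  {1,2,3,7} 1  {2,3,6,7} 4  {3,5,6,7} 6  {4,5,6,7} 4
  5 to go: {0,4,5,6,7} 5  {1,2,3,6,7} 5  {2,3,5,6,7} 10  {3,4,5,6,7} 10
  6 to go: {0,3,4,5,6,7} 15  {1,2,3,5,6,7} 15  {2,3,4,5,6,7} 20
  if 0:t drops first: 35 orders
  if 1:u drops first: 35 orders
heap linearizations: 70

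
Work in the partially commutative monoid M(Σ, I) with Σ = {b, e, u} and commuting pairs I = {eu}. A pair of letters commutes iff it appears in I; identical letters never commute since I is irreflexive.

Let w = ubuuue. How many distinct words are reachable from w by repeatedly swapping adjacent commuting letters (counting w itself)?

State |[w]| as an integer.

4

0(u) covers ∅
1(b) covers 0:u
2(u) covers 1:b
3(u) covers 2:u
4(u) covers 3:u
5(e) covers 1:b
floor of heap: 0:u
completions by unplaced set U, small U first (add the entries for U minus each lowest piece of U):
  |U|=1: {4}:1  {5}:1
  |U|=2: {3,4}:1  {4,5}:2
  |U|=3: {2,3,4}:1  {3,4,5}:3
  |U|=4: {2,3,4,5}:4
  start at 0(u): 4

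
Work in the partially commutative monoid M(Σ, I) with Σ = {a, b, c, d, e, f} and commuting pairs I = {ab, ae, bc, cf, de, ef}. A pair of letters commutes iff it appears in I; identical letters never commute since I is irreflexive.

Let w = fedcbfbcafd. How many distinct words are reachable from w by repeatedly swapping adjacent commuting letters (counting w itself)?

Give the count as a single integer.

48

#0=f has no predecessor
#1=e has no predecessor
#2=d depends on [0:f]
#3=c depends on [1:e, 2:d]
#4=b depends on [1:e, 2:d]
#5=f depends on [4:b]
#6=b depends on [5:f]
#7=c depends on [3:c]
#8=a depends on [5:f, 7:c]
#9=f depends on [6:b, 8:a]
#10=d depends on [9:f]
sources: [0:f, 1:e]
N(rest) = Σ N(rest − s) over sources s of rest; N(one piece) = 1:
  size 1 → [10]=1
  size 2 → [9,10]=1
  size 3 → [6,9,10]=1  [8,9,10]=1
  size 4 → [6,8,9,10]=2  [7,8,9,10]=1
  size 5 → [3,7,8,9,10]=1  [5,6,8,9,10]=2  [6,7,8,9,10]=3
  size 6 → [3,6,7,8,9,10]=4  [4,5,6,8,9,10]=2  [5,6,7,8,9,10]=5
  size 7 → [3,5,6,7,8,9,10]=9  [4,5,6,7,8,9,10]=7
  size 8 → [3,4,5,6,7,8,9,10]=16
  size 9 → [1,3,4,5,6,7,8,9,10]=16  [2,3,4,5,6,7,8,9,10]=16
  first=0(f) contributes 32
  first=1(e) contributes 16
|[w]| = 48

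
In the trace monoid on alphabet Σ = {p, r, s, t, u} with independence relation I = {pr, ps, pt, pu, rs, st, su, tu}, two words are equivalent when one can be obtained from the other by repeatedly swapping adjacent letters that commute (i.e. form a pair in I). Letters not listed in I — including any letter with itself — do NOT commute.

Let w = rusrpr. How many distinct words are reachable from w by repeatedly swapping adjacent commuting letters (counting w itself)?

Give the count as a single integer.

30

drop 0:r onto floor
drop 1:u onto {0:r}
drop 2:s onto floor
drop 3:r onto {1:u}
drop 4:p onto floor
drop 5:r onto {3:r}
ground layer = {0:r, 2:s, 4:p}
drop-orders for the pieces not yet dropped (sum over which currently-grounded one goes next):
  1 to go: {2} 1  {4} 1  {5} 1
  2 to go: {2,4} 2  {2,5} 2  {3,5} 1  {4,5} 2
  3 to go: {1,3,5} 1  {2,3,5} 3  {2,4,5} 6  {3,4,5} 3
  4 to go: {0,1,3,5} 1  {1,2,3,5} 4  {1,3,4,5} 4  {2,3,4,5} 12
  if 0:r drops first: 20 orders
  if 2:s drops first: 5 orders
  if 4:p drops first: 5 orders
heap linearizations: 30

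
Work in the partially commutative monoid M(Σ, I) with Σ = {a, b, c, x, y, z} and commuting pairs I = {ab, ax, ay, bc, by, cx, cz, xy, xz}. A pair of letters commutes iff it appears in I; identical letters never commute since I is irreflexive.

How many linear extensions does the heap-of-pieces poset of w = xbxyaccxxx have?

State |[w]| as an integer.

420

0(x) covers ∅
1(b) covers 0:x
2(x) covers 1:b
3(y) covers ∅
4(a) covers ∅
5(c) covers 3:y, 4:a
6(c) covers 5:c
7(x) covers 2:x
8(x) covers 7:x
9(x) covers 8:x
floor of heap: 0:x, 3:y, 4:a
completions by unplaced set U, small U first (add the entries for U minus each lowest piece of U):
  |U|=1: {6}:1  {9}:1
  |U|=2: {5,6}:1  {6,9}:2  {8,9}:1
  |U|=3: {3,5,6}:1  {4,5,6}:1  {5,6,9}:3  {6,8,9}:3  {7,8,9}:1
  |U|=4: {2,7,8,9}:1  {3,4,5,6}:2  {3,5,6,9}:4  {4,5,6,9}:4  {5,6,8,9}:6  {6,7,8,9}:4
  |U|=5: {1,2,7,8,9}:1  {2,6,7,8,9}:5  {3,4,5,6,9}:10  {3,5,6,8,9}:10  {4,5,6,8,9}:10  {5,6,7,8,9}:10
  |U|=6: {0,1,2,7,8,9}:1  {1,2,6,7,8,9}:6  {2,5,6,7,8,9}:15  {3,4,5,6,8,9}:30  {3,5,6,7,8,9}:20  {4,5,6,7,8,9}:20
  |U|=7: {0,1,2,6,7,8,9}:7  {1,2,5,6,7,8,9}:21  {2,3,5,6,7,8,9}:35  {2,4,5,6,7,8,9}:35  {3,4,5,6,7,8,9}:70
  |U|=8: {0,1,2,5,6,7,8,9}:28  {1,2,3,5,6,7,8,9}:56  {1,2,4,5,6,7,8,9}:56  {2,3,4,5,6,7,8,9}:140
  start at 0(x): 252
  start at 3(y): 84
  start at 4(a): 84
sum over floor = 420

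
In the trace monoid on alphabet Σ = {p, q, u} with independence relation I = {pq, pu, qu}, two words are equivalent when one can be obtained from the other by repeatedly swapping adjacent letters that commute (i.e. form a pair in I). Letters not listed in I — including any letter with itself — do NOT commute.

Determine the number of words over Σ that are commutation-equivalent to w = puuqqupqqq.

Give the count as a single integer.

#0=p has no predecessor
#1=u has no predecessor
#2=u depends on [1:u]
#3=q has no predecessor
#4=q depends on [3:q]
#5=u depends on [2:u]
#6=p depends on [0:p]
#7=q depends on [4:q]
#8=q depends on [7:q]
#9=q depends on [8:q]
sources: [0:p, 1:u, 3:q]
N(rest) = Σ N(rest − s) over sources s of rest; N(one piece) = 1:
  size 1 → [5]=1  [6]=1  [9]=1
  size 2 → [0,6]=1  [2,5]=1  [5,6]=2  [5,9]=2  [6,9]=2  [8,9]=1
  size 3 → [0,5,6]=3  [0,6,9]=3  [1,2,5]=1  [2,5,6]=3  [2,5,9]=3  [5,6,9]=6  [5,8,9]=3  [6,8,9]=3  [7,8,9]=1
  size 4 → [0,2,5,6]=6  [0,5,6,9]=12  [0,6,8,9]=6  [1,2,5,6]=4  [1,2,5,9]=4  [2,5,6,9]=12  [2,5,8,9]=6  [4,7,8,9]=1  [5,6,8,9]=12  [5,7,8,9]=4  [6,7,8,9]=4
  size 5 → [0,1,2,5,6]=10  [0,2,5,6,9]=30  [0,5,6,8,9]=30  [0,6,7,8,9]=10  [1,2,5,6,9]=20  [1,2,5,8,9]=10  [2,5,6,8,9]=30  [2,5,7,8,9]=10  [3,4,7,8,9]=1  [4,5,7,8,9]=5  [4,6,7,8,9]=5  [5,6,7,8,9]=20
  size 6 → [0,1,2,5,6,9]=60  [0,2,5,6,8,9]=90  [0,4,6,7,8,9]=15  [0,5,6,7,8,9]=60  [1,2,5,6,8,9]=60  [1,2,5,7,8,9]=20  [2,4,5,7,8,9]=15  [2,5,6,7,8,9]=60  [3,4,5,7,8,9]=6  [3,4,6,7,8,9]=6  [4,5,6,7,8,9]=30
  size 7 → [0,1,2,5,6,8,9]=210  [0,2,5,6,7,8,9]=210  [0,3,4,6,7,8,9]=21  [0,4,5,6,7,8,9]=105  [1,2,4,5,7,8,9]=35  [1,2,5,6,7,8,9]=140  [2,3,4,5,7,8,9]=21  [2,4,5,6,7,8,9]=105  [3,4,5,6,7,8,9]=42
  size 8 → [0,1,2,5,6,7,8,9]=560  [0,2,4,5,6,7,8,9]=420  [0,3,4,5,6,7,8,9]=168  [1,2,3,4,5,7,8,9]=56  [1,2,4,5,6,7,8,9]=280  [2,3,4,5,6,7,8,9]=168
  first=0(p) contributes 504
  first=1(u) contributes 756
  first=3(q) contributes 1260
|[w]| = 2520

2520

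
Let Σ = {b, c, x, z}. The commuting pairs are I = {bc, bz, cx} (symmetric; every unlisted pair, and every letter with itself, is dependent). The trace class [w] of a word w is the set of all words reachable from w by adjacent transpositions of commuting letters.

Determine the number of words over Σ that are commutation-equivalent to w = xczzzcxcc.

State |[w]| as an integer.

drop 0:x onto floor
drop 1:c onto floor
drop 2:z onto {0:x, 1:c}
drop 3:z onto {2:z}
drop 4:z onto {3:z}
drop 5:c onto {4:z}
drop 6:x onto {4:z}
drop 7:c onto {5:c}
drop 8:c onto {7:c}
ground layer = {0:x, 1:c}
drop-orders for the pieces not yet dropped (sum over which currently-grounded one goes next):
  1 to go: {6} 1  {8} 1
  2 to go: {6,8} 2  {7,8} 1
  3 to go: {5,7,8} 1  {6,7,8} 3
  4 to go: {5,6,7,8} 4
  5 to go: {4,5,6,7,8} 4
  6 to go: {3,4,5,6,7,8} 4
  7 to go: {2,3,4,5,6,7,8} 4
  if 0:x drops first: 4 orders
  if 1:c drops first: 4 orders
heap linearizations: 8

8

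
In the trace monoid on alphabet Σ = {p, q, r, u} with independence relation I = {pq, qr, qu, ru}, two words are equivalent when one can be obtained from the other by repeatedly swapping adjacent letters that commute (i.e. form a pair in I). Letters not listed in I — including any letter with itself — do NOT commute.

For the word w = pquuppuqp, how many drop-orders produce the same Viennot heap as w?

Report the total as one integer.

drop 0:p onto floor
drop 1:q onto floor
drop 2:u onto {0:p}
drop 3:u onto {2:u}
drop 4:p onto {3:u}
drop 5:p onto {4:p}
drop 6:u onto {5:p}
drop 7:q onto {1:q}
drop 8:p onto {6:u}
ground layer = {0:p, 1:q}
drop-orders for the pieces not yet dropped (sum over which currently-grounded one goes next):
  1 to go: {7} 1  {8} 1
  2 to go: {1,7} 1  {6,8} 1  {7,8} 2
  3 to go: {1,7,8} 3  {5,6,8} 1  {6,7,8} 3
  4 to go: {1,6,7,8} 6  {4,5,6,8} 1  {5,6,7,8} 4
  5 to go: {1,5,6,7,8} 10  {3,4,5,6,8} 1  {4,5,6,7,8} 5
  6 to go: {1,4,5,6,7,8} 15  {2,3,4,5,6,8} 1  {3,4,5,6,7,8} 6
  7 to go: {0,2,3,4,5,6,8} 1  {1,3,4,5,6,7,8} 21  {2,3,4,5,6,7,8} 7
  if 0:p drops first: 28 orders
  if 1:q drops first: 8 orders
heap linearizations: 36

36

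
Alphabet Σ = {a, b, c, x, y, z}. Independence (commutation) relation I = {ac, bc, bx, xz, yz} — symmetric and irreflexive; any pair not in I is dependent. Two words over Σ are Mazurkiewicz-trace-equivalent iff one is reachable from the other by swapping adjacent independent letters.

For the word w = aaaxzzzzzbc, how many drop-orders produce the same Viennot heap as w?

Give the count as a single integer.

13

0(a) covers ∅
1(a) covers 0:a
2(a) covers 1:a
3(x) covers 2:a
4(z) covers 2:a
5(z) covers 4:z
6(z) covers 5:z
7(z) covers 6:z
8(z) covers 7:z
9(b) covers 8:z
10(c) covers 3:x, 8:z
floor of heap: 0:a
completions by unplaced set U, small U first (add the entries for U minus each lowest piece of U):
  |U|=1: {9}:1  {10}:1
  |U|=2: {3,10}:1  {9,10}:2
  |U|=3: {3,9,10}:3  {8,9,10}:2
  |U|=4: {3,8,9,10}:5  {7,8,9,10}:2
  |U|=5: {3,7,8,9,10}:7  {6,7,8,9,10}:2
  |U|=6: {3,6,7,8,9,10}:9  {5,6,7,8,9,10}:2
  |U|=7: {3,5,6,7,8,9,10}:11  {4,5,6,7,8,9,10}:2
  |U|=8: {3,4,5,6,7,8,9,10}:13
  |U|=9: {2,3,4,5,6,7,8,9,10}:13
  start at 0(a): 13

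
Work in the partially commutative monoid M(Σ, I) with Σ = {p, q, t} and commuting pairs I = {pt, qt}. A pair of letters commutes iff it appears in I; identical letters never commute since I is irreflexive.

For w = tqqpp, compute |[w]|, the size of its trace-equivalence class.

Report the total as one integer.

5

piece 0:t — minimal
piece 1:q — minimal
piece 2:q rests on {1:q}
piece 3:p rests on {2:q}
piece 4:p rests on {3:p}
minimal pieces: {0:t, 1:q}
ways to finish when only these pieces remain (= sum over removing one remaining piece with nothing left below it):
  1 left: {0}→1  {4}→1
  2 left: {0,4}→2  {3,4}→1
  3 left: {0,3,4}→3  {2,3,4}→1
  placing 0:t first → 1 extensions
  placing 1:q first → 4 extensions
total linear extensions = 5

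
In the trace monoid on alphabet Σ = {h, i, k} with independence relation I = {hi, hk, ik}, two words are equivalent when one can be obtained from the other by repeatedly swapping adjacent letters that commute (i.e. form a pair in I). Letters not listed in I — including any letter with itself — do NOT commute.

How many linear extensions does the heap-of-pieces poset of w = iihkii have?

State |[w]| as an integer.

drop 0:i onto floor
drop 1:i onto {0:i}
drop 2:h onto floor
drop 3:k onto floor
drop 4:i onto {1:i}
drop 5:i onto {4:i}
ground layer = {0:i, 2:h, 3:k}
drop-orders for the pieces not yet dropped (sum over which currently-grounded one goes next):
  1 to go: {2} 1  {3} 1  {5} 1
  2 to go: {2,3} 2  {2,5} 2  {3,5} 2  {4,5} 1
  3 to go: {1,4,5} 1  {2,3,5} 6  {2,4,5} 3  {3,4,5} 3
  4 to go: {0,1,4,5} 1  {1,2,4,5} 4  {1,3,4,5} 4  {2,3,4,5} 12
  if 0:i drops first: 20 orders
  if 2:h drops first: 5 orders
  if 3:k drops first: 5 orders
heap linearizations: 30

30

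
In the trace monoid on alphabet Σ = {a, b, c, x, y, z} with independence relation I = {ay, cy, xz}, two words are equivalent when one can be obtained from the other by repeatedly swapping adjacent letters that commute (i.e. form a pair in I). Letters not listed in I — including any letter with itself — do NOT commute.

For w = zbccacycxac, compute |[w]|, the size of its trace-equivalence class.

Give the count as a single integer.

piece 0:z — minimal
piece 1:b rests on {0:z}
piece 2:c rests on {1:b}
piece 3:c rests on {2:c}
piece 4:a rests on {3:c}
piece 5:c rests on {4:a}
piece 6:y rests on {1:b}
piece 7:c rests on {5:c}
piece 8:x rests on {6:y, 7:c}
piece 9:a rests on {8:x}
piece 10:c rests on {9:a}
minimal pieces: {0:z}
ways to finish when only these pieces remain (= sum over removing one remaining piece with nothing left below it):
  1 left: {10}→1
  2 left: {9,10}→1
  3 left: {8,9,10}→1
  4 left: {6,8,9,10}→1  {7,8,9,10}→1
  5 left: {5,7,8,9,10}→1  {6,7,8,9,10}→2
  6 left: {4,5,7,8,9,10}→1  {5,6,7,8,9,10}→3
  7 left: {3,4,5,7,8,9,10}→1  {4,5,6,7,8,9,10}→4
  8 left: {2,3,4,5,7,8,9,10}→1  {3,4,5,6,7,8,9,10}→5
  9 left: {2,3,4,5,6,7,8,9,10}→6
  placing 0:z first → 6 extensions

6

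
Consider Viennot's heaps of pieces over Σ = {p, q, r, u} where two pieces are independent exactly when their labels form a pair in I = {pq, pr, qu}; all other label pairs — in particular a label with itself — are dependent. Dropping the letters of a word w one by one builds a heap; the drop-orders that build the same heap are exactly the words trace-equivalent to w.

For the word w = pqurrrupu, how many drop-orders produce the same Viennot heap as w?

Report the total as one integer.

drop 0:p onto floor
drop 1:q onto floor
drop 2:u onto {0:p}
drop 3:r onto {1:q, 2:u}
drop 4:r onto {3:r}
drop 5:r onto {4:r}
drop 6:u onto {5:r}
drop 7:p onto {6:u}
drop 8:u onto {7:p}
ground layer = {0:p, 1:q}
drop-orders for the pieces not yet dropped (sum over which currently-grounded one goes next):
  1 to go: {8} 1
  2 to go: {7,8} 1
  3 to go: {6,7,8} 1
  4 to go: {5,6,7,8} 1
  5 to go: {4,5,6,7,8} 1
  6 to go: {3,4,5,6,7,8} 1
  7 to go: {1,3,4,5,6,7,8} 1  {2,3,4,5,6,7,8} 1
  if 0:p drops first: 2 orders
  if 1:q drops first: 1 orders
heap linearizations: 3

3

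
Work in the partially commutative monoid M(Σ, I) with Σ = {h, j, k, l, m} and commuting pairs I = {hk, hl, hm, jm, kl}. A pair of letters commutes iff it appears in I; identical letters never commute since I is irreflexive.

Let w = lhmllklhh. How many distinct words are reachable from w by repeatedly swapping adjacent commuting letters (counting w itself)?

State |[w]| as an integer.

0(l) covers ∅
1(h) covers ∅
2(m) covers 0:l
3(l) covers 2:m
4(l) covers 3:l
5(k) covers 2:m
6(l) covers 4:l
7(h) covers 1:h
8(h) covers 7:h
floor of heap: 0:l, 1:h
completions by unplaced set U, small U first (add the entries for U minus each lowest piece of U):
  |U|=1: {5}:1  {6}:1  {8}:1
  |U|=2: {4,6}:1  {5,6}:2  {5,8}:2  {6,8}:2  {7,8}:1
  |U|=3: {1,7,8}:1  {3,4,6}:1  {4,5,6}:3  {4,6,8}:3  {5,6,8}:6  {5,7,8}:3  {6,7,8}:3
  |U|=4: {1,5,7,8}:4  {1,6,7,8}:4  {3,4,5,6}:4  {3,4,6,8}:4  {4,5,6,8}:12  {4,6,7,8}:6  {5,6,7,8}:12
  |U|=5: {1,4,6,7,8}:10  {1,5,6,7,8}:20  {2,3,4,5,6}:4  {3,4,5,6,8}:20  {3,4,6,7,8}:10  {4,5,6,7,8}:30
  |U|=6: {0,2,3,4,5,6}:4  {1,3,4,6,7,8}:20  {1,4,5,6,7,8}:60  {2,3,4,5,6,8}:24  {3,4,5,6,7,8}:60
  |U|=7: {0,2,3,4,5,6,8}:28  {1,3,4,5,6,7,8}:140  {2,3,4,5,6,7,8}:84
  start at 0(l): 224
  start at 1(h): 112
sum over floor = 336

336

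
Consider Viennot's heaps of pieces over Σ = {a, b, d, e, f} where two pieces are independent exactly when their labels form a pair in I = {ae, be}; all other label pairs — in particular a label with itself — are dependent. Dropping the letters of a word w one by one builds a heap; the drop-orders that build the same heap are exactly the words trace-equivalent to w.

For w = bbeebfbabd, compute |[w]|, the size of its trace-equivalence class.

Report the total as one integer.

#0=b has no predecessor
#1=b depends on [0:b]
#2=e has no predecessor
#3=e depends on [2:e]
#4=b depends on [1:b]
#5=f depends on [3:e, 4:b]
#6=b depends on [5:f]
#7=a depends on [6:b]
#8=b depends on [7:a]
#9=d depends on [8:b]
sources: [0:b, 2:e]
N(rest) = Σ N(rest − s) over sources s of rest; N(one piece) = 1:
  size 1 → [9]=1
  size 2 → [8,9]=1
  size 3 → [7,8,9]=1
  size 4 → [6,7,8,9]=1
  size 5 → [5,6,7,8,9]=1
  size 6 → [3,5,6,7,8,9]=1  [4,5,6,7,8,9]=1
  size 7 → [1,4,5,6,7,8,9]=1  [2,3,5,6,7,8,9]=1  [3,4,5,6,7,8,9]=2
  size 8 → [0,1,4,5,6,7,8,9]=1  [1,3,4,5,6,7,8,9]=3  [2,3,4,5,6,7,8,9]=3
  first=0(b) contributes 6
  first=2(e) contributes 4
|[w]| = 10

10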